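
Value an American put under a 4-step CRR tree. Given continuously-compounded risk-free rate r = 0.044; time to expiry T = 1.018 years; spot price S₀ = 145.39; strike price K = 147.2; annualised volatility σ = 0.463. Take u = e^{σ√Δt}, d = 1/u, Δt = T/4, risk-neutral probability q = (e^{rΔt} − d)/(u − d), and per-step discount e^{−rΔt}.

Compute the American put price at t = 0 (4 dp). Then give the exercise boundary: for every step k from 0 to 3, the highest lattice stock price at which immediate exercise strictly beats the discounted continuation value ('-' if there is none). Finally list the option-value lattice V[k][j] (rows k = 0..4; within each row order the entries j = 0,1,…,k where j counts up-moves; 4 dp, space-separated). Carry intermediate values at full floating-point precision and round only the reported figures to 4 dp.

params: Δt=0.25450 u=1.26311 d=0.79170 q=0.46576 e^(-rΔt)=0.98886
t_4 payoffs: 90.0818 56.0714 1.8100 0.0000 0.0000
t_3: node(3,0) S=72.1464 payoff=75.0536 vs cont=73.4145 → 75.0536 [stop]  node(3,1) S=115.1051 payoff=32.0949 vs cont=30.4558 → 32.0949 [stop]  node(3,2) S=183.6431 payoff=0.0000 vs cont=0.9562 → 0.9562 [wait]  node(3,3) S=292.9912 payoff=0.0000 vs cont=0.0000 → 0.0000 [wait]  ⇒ S*(3)=115.1051
t_2: node(2,0) S=91.1286 payoff=56.0714 vs cont=54.4323 → 56.0714 [stop]  node(2,1) S=145.3900 payoff=1.8100 vs cont=17.3959 → 17.3959 [wait]  node(2,2) S=231.9608 payoff=0.0000 vs cont=0.5052 → 0.5052 [wait]  ⇒ S*(2)=91.1286
t_1: node(1,0) S=115.1051 payoff=32.0949 vs cont=37.6342 → 37.6342 [wait]  node(1,1) S=183.6431 payoff=0.0000 vs cont=9.4228 → 9.4228 [wait]  ⇒ S*(1)=-
t_0: node(0,0) S=145.3900 payoff=1.8100 vs cont=24.2217 → 24.2217 [wait]  ⇒ S*(0)=-

price = 24.2217
boundary = - - 91.1286 115.1051
tree:
24.2217
37.6342 9.4228
56.0714 17.3959 0.5052
75.0536 32.0949 0.9562 0.0000
90.0818 56.0714 1.8100 0.0000 0.0000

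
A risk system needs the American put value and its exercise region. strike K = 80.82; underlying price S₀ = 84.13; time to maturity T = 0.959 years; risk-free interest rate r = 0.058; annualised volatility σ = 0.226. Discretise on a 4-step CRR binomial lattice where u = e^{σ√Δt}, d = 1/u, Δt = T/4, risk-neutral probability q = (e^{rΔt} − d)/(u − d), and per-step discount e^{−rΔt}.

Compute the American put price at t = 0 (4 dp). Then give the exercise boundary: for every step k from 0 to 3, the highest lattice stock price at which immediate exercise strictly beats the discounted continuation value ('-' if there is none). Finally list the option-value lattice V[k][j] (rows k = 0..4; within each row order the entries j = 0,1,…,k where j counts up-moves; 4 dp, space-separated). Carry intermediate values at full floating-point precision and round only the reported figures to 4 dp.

price = 4.1701
boundary = - - 67.4269 60.3636
tree:
4.1701
7.6193 1.2874
13.3931 2.8104 0.0000
20.4564 6.1351 0.0000 0.0000
26.7799 13.3931 0.0000 0.0000 0.0000

Δt=0.23975  u=1.11701  d=0.89524  q=0.53550  discount=0.98619
step 4 (expiry): payoffs max(K−S,0) = 26.7799 13.3931 0.0000 0.0000 0.0000
step 3: (k=3,j=0): S=60.3636, (K−S)⁺=20.4564, hold=19.3404 ⇒ V=20.4564 exercise | (k=3,j=1): S=75.3169, (K−S)⁺=5.5031, hold=6.1351 ⇒ V=6.1351 continue | (k=3,j=2): S=93.9744, (K−S)⁺=0.0000, hold=0.0000 ⇒ V=0.0000 continue | (k=3,j=3): S=117.2538, (K−S)⁺=0.0000, hold=0.0000 ⇒ V=0.0000 continue  boundary S*=60.3636
step 2: (k=2,j=0): S=67.4269, (K−S)⁺=13.3931, hold=12.6107 ⇒ V=13.3931 exercise | (k=2,j=1): S=84.1300, (K−S)⁺=0.0000, hold=2.8104 ⇒ V=2.8104 continue | (k=2,j=2): S=104.9707, (K−S)⁺=0.0000, hold=0.0000 ⇒ V=0.0000 continue  boundary S*=67.4269
step 1: (k=1,j=0): S=75.3169, (K−S)⁺=5.5031, hold=7.6193 ⇒ V=7.6193 continue | (k=1,j=1): S=93.9744, (K−S)⁺=0.0000, hold=1.2874 ⇒ V=1.2874 continue  boundary S*=-
step 0: (k=0,j=0): S=84.1300, (K−S)⁺=0.0000, hold=4.1701 ⇒ V=4.1701 continue  boundary S*=-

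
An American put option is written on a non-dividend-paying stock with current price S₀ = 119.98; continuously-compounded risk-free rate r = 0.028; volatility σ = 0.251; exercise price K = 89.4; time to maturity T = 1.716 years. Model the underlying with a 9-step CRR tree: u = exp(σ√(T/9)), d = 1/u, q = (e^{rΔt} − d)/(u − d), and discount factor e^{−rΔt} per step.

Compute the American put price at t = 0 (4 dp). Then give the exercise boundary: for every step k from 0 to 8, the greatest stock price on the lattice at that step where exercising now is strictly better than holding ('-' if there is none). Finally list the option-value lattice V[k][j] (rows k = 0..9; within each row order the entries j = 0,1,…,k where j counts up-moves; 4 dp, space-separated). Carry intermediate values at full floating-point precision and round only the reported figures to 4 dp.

params: Δt=0.19067 u=1.11583 d=0.89619 q=0.49700 e^(-rΔt)=0.99468
t_9 payoffs: 44.6575 33.6920 20.0390 3.0400 0.0000 0.0000 0.0000 0.0000 0.0000 0.0000
t_8: node(8,0) S=49.9251 payoff=39.4749 vs cont=38.9989 → 39.4749 [stop]  node(8,1) S=62.1608 payoff=27.2392 vs cont=26.7632 → 27.2392 [stop]  node(8,2) S=77.3952 payoff=12.0048 vs cont=11.5288 → 12.0048 [stop]  node(8,3) S=96.3632 payoff=0.0000 vs cont=1.5210 → 1.5210 [wait]  node(8,4) S=119.9800 payoff=0.0000 vs cont=0.0000 → 0.0000 [wait]  node(8,5) S=149.3848 payoff=0.0000 vs cont=0.0000 → 0.0000 [wait]  node(8,6) S=185.9961 payoff=0.0000 vs cont=0.0000 → 0.0000 [wait]  node(8,7) S=231.5801 payoff=0.0000 vs cont=0.0000 → 0.0000 [wait]  node(8,8) S=288.3359 payoff=0.0000 vs cont=0.0000 → 0.0000 [wait]  ⇒ S*(8)=77.3952
t_7: node(7,0) S=55.7080 payoff=33.6920 vs cont=33.2160 → 33.6920 [stop]  node(7,1) S=69.3610 payoff=20.0390 vs cont=19.5630 → 20.0390 [stop]  node(7,2) S=86.3600 payoff=3.0400 vs cont=6.7582 → 6.7582 [wait]  node(7,3) S=107.5252 payoff=0.0000 vs cont=0.7610 → 0.7610 [wait]  node(7,4) S=133.8775 payoff=0.0000 vs cont=0.0000 → 0.0000 [wait]  node(7,5) S=166.6883 payoff=0.0000 vs cont=0.0000 → 0.0000 [wait]  node(7,6) S=207.5403 payoff=0.0000 vs cont=0.0000 → 0.0000 [wait]  node(7,7) S=258.4045 payoff=0.0000 vs cont=0.0000 → 0.0000 [wait]  ⇒ S*(7)=69.3610
t_6: node(6,0) S=62.1608 payoff=27.2392 vs cont=26.7632 → 27.2392 [stop]  node(6,1) S=77.3952 payoff=12.0048 vs cont=13.3669 → 13.3669 [wait]  node(6,2) S=96.3632 payoff=0.0000 vs cont=3.7575 → 3.7575 [wait]  node(6,3) S=119.9800 payoff=0.0000 vs cont=0.3807 → 0.3807 [wait]  node(6,4) S=149.3848 payoff=0.0000 vs cont=0.0000 → 0.0000 [wait]  node(6,5) S=185.9961 payoff=0.0000 vs cont=0.0000 → 0.0000 [wait]  node(6,6) S=231.5801 payoff=0.0000 vs cont=0.0000 → 0.0000 [wait]  ⇒ S*(6)=62.1608
t_5: node(5,0) S=69.3610 payoff=20.0390 vs cont=20.2364 → 20.2364 [wait]  node(5,1) S=86.3600 payoff=3.0400 vs cont=8.5453 → 8.5453 [wait]  node(5,2) S=107.5252 payoff=0.0000 vs cont=2.0682 → 2.0682 [wait]  node(5,3) S=133.8775 payoff=0.0000 vs cont=0.1905 → 0.1905 [wait]  node(5,4) S=166.6883 payoff=0.0000 vs cont=0.0000 → 0.0000 [wait]  node(5,5) S=207.5403 payoff=0.0000 vs cont=0.0000 → 0.0000 [wait]  ⇒ S*(5)=-
t_4: node(4,0) S=77.3952 payoff=12.0048 vs cont=14.3491 → 14.3491 [wait]  node(4,1) S=96.3632 payoff=0.0000 vs cont=5.2978 → 5.2978 [wait]  node(4,2) S=119.9800 payoff=0.0000 vs cont=1.1289 → 1.1289 [wait]  node(4,3) S=149.3848 payoff=0.0000 vs cont=0.0953 → 0.0953 [wait]  node(4,4) S=185.9961 payoff=0.0000 vs cont=0.0000 → 0.0000 [wait]  ⇒ S*(4)=-
t_3: node(3,0) S=86.3600 payoff=3.0400 vs cont=9.7982 → 9.7982 [wait]  node(3,1) S=107.5252 payoff=0.0000 vs cont=3.2087 → 3.2087 [wait]  node(3,2) S=133.8775 payoff=0.0000 vs cont=0.6119 → 0.6119 [wait]  node(3,3) S=166.6883 payoff=0.0000 vs cont=0.0477 → 0.0477 [wait]  ⇒ S*(3)=-
t_2: node(2,0) S=96.3632 payoff=0.0000 vs cont=6.4885 → 6.4885 [wait]  node(2,1) S=119.9800 payoff=0.0000 vs cont=1.9079 → 1.9079 [wait]  node(2,2) S=149.3848 payoff=0.0000 vs cont=0.3297 → 0.3297 [wait]  ⇒ S*(2)=-
t_1: node(1,0) S=107.5252 payoff=0.0000 vs cont=4.1895 → 4.1895 [wait]  node(1,1) S=133.8775 payoff=0.0000 vs cont=1.1176 → 1.1176 [wait]  ⇒ S*(1)=-
t_0: node(0,0) S=119.9800 payoff=0.0000 vs cont=2.6486 → 2.6486 [wait]  ⇒ S*(0)=-

price = 2.6486
boundary = - - - - - - 62.1608 69.3610 77.3952
tree:
2.6486
4.1895 1.1176
6.4885 1.9079 0.3297
9.7982 3.2087 0.6119 0.0477
14.3491 5.2978 1.1289 0.0953 0.0000
20.2364 8.5453 2.0682 0.1905 0.0000 0.0000
27.2392 13.3669 3.7575 0.3807 0.0000 0.0000 0.0000
33.6920 20.0390 6.7582 0.7610 0.0000 0.0000 0.0000 0.0000
39.4749 27.2392 12.0048 1.5210 0.0000 0.0000 0.0000 0.0000 0.0000
44.6575 33.6920 20.0390 3.0400 0.0000 0.0000 0.0000 0.0000 0.0000 0.0000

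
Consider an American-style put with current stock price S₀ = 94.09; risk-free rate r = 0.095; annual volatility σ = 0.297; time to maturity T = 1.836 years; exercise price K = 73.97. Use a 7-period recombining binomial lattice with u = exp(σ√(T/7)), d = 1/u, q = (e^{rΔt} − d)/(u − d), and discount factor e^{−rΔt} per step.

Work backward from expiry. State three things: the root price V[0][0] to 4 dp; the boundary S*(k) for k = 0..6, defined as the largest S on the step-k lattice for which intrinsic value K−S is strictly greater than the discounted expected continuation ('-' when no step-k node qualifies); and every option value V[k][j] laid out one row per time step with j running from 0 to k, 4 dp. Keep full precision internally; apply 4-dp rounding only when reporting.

price = 2.7775
boundary = - - - 59.6167 51.2047 59.6167 51.2047
tree:
2.7775
4.9553 1.0855
8.5886 2.1475 0.2480
14.3533 4.1672 0.5585 0.0000
22.7653 7.8788 1.2574 0.0000 0.0000
29.9904 14.3533 2.8312 0.0000 0.0000 0.0000
36.1960 22.7653 6.3747 0.0000 0.0000 0.0000 0.0000
41.5260 29.9904 14.3533 0.0000 0.0000 0.0000 0.0000 0.0000

params: Δt=0.26229 u=1.16428 d=0.85890 q=0.54466 e^(-rΔt)=0.97539
t_7 payoffs: 41.5260 29.9904 14.3533 0.0000 0.0000 0.0000 0.0000 0.0000
t_6: node(6,0) S=37.7740 payoff=36.1960 vs cont=34.3756 → 36.1960 [stop]  node(6,1) S=51.2047 payoff=22.7653 vs cont=20.9449 → 22.7653 [stop]  node(6,2) S=69.4107 payoff=4.5593 vs cont=6.3747 → 6.3747 [wait]  node(6,3) S=94.0900 payoff=0.0000 vs cont=0.0000 → 0.0000 [wait]  node(6,4) S=127.5441 payoff=0.0000 vs cont=0.0000 → 0.0000 [wait]  node(6,5) S=172.8929 payoff=0.0000 vs cont=0.0000 → 0.0000 [wait]  node(6,6) S=234.3656 payoff=0.0000 vs cont=0.0000 → 0.0000 [wait]  ⇒ S*(6)=51.2047
t_5: node(5,0) S=43.9796 payoff=29.9904 vs cont=28.1700 → 29.9904 [stop]  node(5,1) S=59.6167 payoff=14.3533 vs cont=13.4974 → 14.3533 [stop]  node(5,2) S=80.8137 payoff=0.0000 vs cont=2.8312 → 2.8312 [wait]  node(5,3) S=109.5473 payoff=0.0000 vs cont=0.0000 → 0.0000 [wait]  node(5,4) S=148.4973 payoff=0.0000 vs cont=0.0000 → 0.0000 [wait]  node(5,5) S=201.2962 payoff=0.0000 vs cont=0.0000 → 0.0000 [wait]  ⇒ S*(5)=59.6167
t_4: node(4,0) S=51.2047 payoff=22.7653 vs cont=20.9449 → 22.7653 [stop]  node(4,1) S=69.4107 payoff=4.5593 vs cont=7.8788 → 7.8788 [wait]  node(4,2) S=94.0900 payoff=0.0000 vs cont=1.2574 → 1.2574 [wait]  node(4,3) S=127.5441 payoff=0.0000 vs cont=0.0000 → 0.0000 [wait]  node(4,4) S=172.8929 payoff=0.0000 vs cont=0.0000 → 0.0000 [wait]  ⇒ S*(4)=51.2047
t_3: node(3,0) S=59.6167 payoff=14.3533 vs cont=14.2965 → 14.3533 [stop]  node(3,1) S=80.8137 payoff=0.0000 vs cont=4.1672 → 4.1672 [wait]  node(3,2) S=109.5473 payoff=0.0000 vs cont=0.5585 → 0.5585 [wait]  node(3,3) S=148.4973 payoff=0.0000 vs cont=0.0000 → 0.0000 [wait]  ⇒ S*(3)=59.6167
t_2: node(2,0) S=69.4107 payoff=4.5593 vs cont=8.5886 → 8.5886 [wait]  node(2,1) S=94.0900 payoff=0.0000 vs cont=2.1475 → 2.1475 [wait]  node(2,2) S=127.5441 payoff=0.0000 vs cont=0.2480 → 0.2480 [wait]  ⇒ S*(2)=-
t_1: node(1,0) S=80.8137 payoff=0.0000 vs cont=4.9553 → 4.9553 [wait]  node(1,1) S=109.5473 payoff=0.0000 vs cont=1.0855 → 1.0855 [wait]  ⇒ S*(1)=-
t_0: node(0,0) S=94.0900 payoff=0.0000 vs cont=2.7775 → 2.7775 [wait]  ⇒ S*(0)=-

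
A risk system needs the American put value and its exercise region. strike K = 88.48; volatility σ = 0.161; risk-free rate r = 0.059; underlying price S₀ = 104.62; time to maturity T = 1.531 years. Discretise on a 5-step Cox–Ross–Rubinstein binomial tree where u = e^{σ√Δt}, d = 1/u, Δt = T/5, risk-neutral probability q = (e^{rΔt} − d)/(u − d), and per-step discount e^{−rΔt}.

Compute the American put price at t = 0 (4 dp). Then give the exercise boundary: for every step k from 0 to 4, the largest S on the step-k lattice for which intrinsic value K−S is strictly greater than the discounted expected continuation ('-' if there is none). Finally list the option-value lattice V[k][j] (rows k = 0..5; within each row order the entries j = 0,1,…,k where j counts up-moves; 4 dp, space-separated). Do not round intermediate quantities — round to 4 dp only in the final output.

Δt=0.30620  u=1.09318  d=0.91476  q=0.57992  discount=0.98210
step 5 (expiry): payoffs max(K−S,0) = 21.4671 8.3969 0.0000 0.0000 0.0000 0.0000
step 4: (k=4,j=0): S=73.2571, (K−S)⁺=15.2229, hold=13.6388 ⇒ V=15.2229 exercise | (k=4,j=1): S=87.5452, (K−S)⁺=0.9348, hold=3.4642 ⇒ V=3.4642 continue | (k=4,j=2): S=104.6200, (K−S)⁺=0.0000, hold=0.0000 ⇒ V=0.0000 continue | (k=4,j=3): S=125.0251, (K−S)⁺=0.0000, hold=0.0000 ⇒ V=0.0000 continue | (k=4,j=4): S=149.4100, (K−S)⁺=0.0000, hold=0.0000 ⇒ V=0.0000 continue  boundary S*=73.2571
step 3: (k=3,j=0): S=80.0831, (K−S)⁺=8.3969, hold=8.2534 ⇒ V=8.3969 exercise | (k=3,j=1): S=95.7025, (K−S)⁺=0.0000, hold=1.4292 ⇒ V=1.4292 continue | (k=3,j=2): S=114.3684, (K−S)⁺=0.0000, hold=0.0000 ⇒ V=0.0000 continue | (k=3,j=3): S=136.6748, (K−S)⁺=0.0000, hold=0.0000 ⇒ V=0.0000 continue  boundary S*=80.0831
step 2: (k=2,j=0): S=87.5452, (K−S)⁺=0.9348, hold=4.2782 ⇒ V=4.2782 continue | (k=2,j=1): S=104.6200, (K−S)⁺=0.0000, hold=0.5896 ⇒ V=0.5896 continue | (k=2,j=2): S=125.0251, (K−S)⁺=0.0000, hold=0.0000 ⇒ V=0.0000 continue  boundary S*=-
step 1: (k=1,j=0): S=95.7025, (K−S)⁺=0.0000, hold=2.1008 ⇒ V=2.1008 continue | (k=1,j=1): S=114.3684, (K−S)⁺=0.0000, hold=0.2433 ⇒ V=0.2433 continue  boundary S*=-
step 0: (k=0,j=0): S=104.6200, (K−S)⁺=0.0000, hold=1.0053 ⇒ V=1.0053 continue  boundary S*=-

price = 1.0053
boundary = - - - 80.0831 73.2571
tree:
1.0053
2.1008 0.2433
4.2782 0.5896 0.0000
8.3969 1.4292 0.0000 0.0000
15.2229 3.4642 0.0000 0.0000 0.0000
21.4671 8.3969 0.0000 0.0000 0.0000 0.0000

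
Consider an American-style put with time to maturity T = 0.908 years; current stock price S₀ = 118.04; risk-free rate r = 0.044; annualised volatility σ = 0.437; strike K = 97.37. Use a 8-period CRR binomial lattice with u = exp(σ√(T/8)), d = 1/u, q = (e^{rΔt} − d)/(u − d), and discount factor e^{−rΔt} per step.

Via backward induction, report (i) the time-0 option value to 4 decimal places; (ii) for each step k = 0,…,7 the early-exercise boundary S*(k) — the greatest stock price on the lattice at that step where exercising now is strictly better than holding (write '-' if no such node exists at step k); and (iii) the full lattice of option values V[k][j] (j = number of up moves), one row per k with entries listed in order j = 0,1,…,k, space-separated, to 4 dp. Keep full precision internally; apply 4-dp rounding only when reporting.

Δt=0.11350  u=1.15861  d=0.86310  q=0.48020  discount=0.99502
step 8 (expiry): payoffs max(K−S,0) = 61.0187 48.5726 31.8650 9.4370 0.0000 0.0000 0.0000 0.0000 0.0000
step 7: (k=7,j=0): S=42.1171, (K−S)⁺=55.2529, hold=54.7678 ⇒ V=55.2529 exercise | (k=7,j=1): S=56.5374, (K−S)⁺=40.8326, hold=40.3476 ⇒ V=40.8326 exercise | (k=7,j=2): S=75.8950, (K−S)⁺=21.4750, hold=20.9899 ⇒ V=21.4750 exercise | (k=7,j=3): S=101.8804, (K−S)⁺=0.0000, hold=4.8809 ⇒ V=4.8809 continue | (k=7,j=4): S=136.7628, (K−S)⁺=0.0000, hold=0.0000 ⇒ V=0.0000 continue | (k=7,j=5): S=183.5884, (K−S)⁺=0.0000, hold=0.0000 ⇒ V=0.0000 continue | (k=7,j=6): S=246.4465, (K−S)⁺=0.0000, hold=0.0000 ⇒ V=0.0000 continue | (k=7,j=7): S=330.8263, (K−S)⁺=0.0000, hold=0.0000 ⇒ V=0.0000 continue  boundary S*=75.8950
step 6: (k=6,j=0): S=48.7974, (K−S)⁺=48.5726, hold=48.0875 ⇒ V=48.5726 exercise | (k=6,j=1): S=65.5050, (K−S)⁺=31.8650, hold=31.3799 ⇒ V=31.8650 exercise | (k=6,j=2): S=87.9330, (K−S)⁺=9.4370, hold=13.4392 ⇒ V=13.4392 continue | (k=6,j=3): S=118.0400, (K−S)⁺=0.0000, hold=2.5244 ⇒ V=2.5244 continue | (k=6,j=4): S=158.4552, (K−S)⁺=0.0000, hold=0.0000 ⇒ V=0.0000 continue | (k=6,j=5): S=212.7081, (K−S)⁺=0.0000, hold=0.0000 ⇒ V=0.0000 continue | (k=6,j=6): S=285.5363, (K−S)⁺=0.0000, hold=0.0000 ⇒ V=0.0000 continue  boundary S*=65.5050
step 5: (k=5,j=0): S=56.5374, (K−S)⁺=40.8326, hold=40.3476 ⇒ V=40.8326 exercise | (k=5,j=1): S=75.8950, (K−S)⁺=21.4750, hold=22.9022 ⇒ V=22.9022 continue | (k=5,j=2): S=101.8804, (K−S)⁺=0.0000, hold=8.1571 ⇒ V=8.1571 continue | (k=5,j=3): S=136.7628, (K−S)⁺=0.0000, hold=1.3057 ⇒ V=1.3057 continue | (k=5,j=4): S=183.5884, (K−S)⁺=0.0000, hold=0.0000 ⇒ V=0.0000 continue | (k=5,j=5): S=246.4465, (K−S)⁺=0.0000, hold=0.0000 ⇒ V=0.0000 continue  boundary S*=56.5374
step 4: (k=4,j=0): S=65.5050, (K−S)⁺=31.8650, hold=32.0619 ⇒ V=32.0619 continue | (k=4,j=1): S=87.9330, (K−S)⁺=9.4370, hold=15.7428 ⇒ V=15.7428 continue | (k=4,j=2): S=118.0400, (K−S)⁺=0.0000, hold=4.8428 ⇒ V=4.8428 continue | (k=4,j=3): S=158.4552, (K−S)⁺=0.0000, hold=0.6753 ⇒ V=0.6753 continue | (k=4,j=4): S=212.7081, (K−S)⁺=0.0000, hold=0.0000 ⇒ V=0.0000 continue  boundary S*=-
step 3: (k=3,j=0): S=75.8950, (K−S)⁺=21.4750, hold=24.1047 ⇒ V=24.1047 continue | (k=3,j=1): S=101.8804, (K−S)⁺=0.0000, hold=10.4562 ⇒ V=10.4562 continue | (k=3,j=2): S=136.7628, (K−S)⁺=0.0000, hold=2.8274 ⇒ V=2.8274 continue | (k=3,j=3): S=183.5884, (K−S)⁺=0.0000, hold=0.3493 ⇒ V=0.3493 continue  boundary S*=-
step 2: (k=2,j=0): S=87.9330, (K−S)⁺=9.4370, hold=17.4633 ⇒ V=17.4633 continue | (k=2,j=1): S=118.0400, (K−S)⁺=0.0000, hold=6.7590 ⇒ V=6.7590 continue | (k=2,j=2): S=158.4552, (K−S)⁺=0.0000, hold=1.6292 ⇒ V=1.6292 continue  boundary S*=-
step 1: (k=1,j=0): S=101.8804, (K−S)⁺=0.0000, hold=12.2617 ⇒ V=12.2617 continue | (k=1,j=1): S=136.7628, (K−S)⁺=0.0000, hold=4.2743 ⇒ V=4.2743 continue  boundary S*=-
step 0: (k=0,j=0): S=118.0400, (K−S)⁺=0.0000, hold=8.3841 ⇒ V=8.3841 continue  boundary S*=-

price = 8.3841
boundary = - - - - - 56.5374 65.5050 75.8950
tree:
8.3841
12.2617 4.2743
17.4633 6.7590 1.6292
24.1047 10.4562 2.8274 0.3493
32.0619 15.7428 4.8428 0.6753 0.0000
40.8326 22.9022 8.1571 1.3057 0.0000 0.0000
48.5726 31.8650 13.4392 2.5244 0.0000 0.0000 0.0000
55.2529 40.8326 21.4750 4.8809 0.0000 0.0000 0.0000 0.0000
61.0187 48.5726 31.8650 9.4370 0.0000 0.0000 0.0000 0.0000 0.0000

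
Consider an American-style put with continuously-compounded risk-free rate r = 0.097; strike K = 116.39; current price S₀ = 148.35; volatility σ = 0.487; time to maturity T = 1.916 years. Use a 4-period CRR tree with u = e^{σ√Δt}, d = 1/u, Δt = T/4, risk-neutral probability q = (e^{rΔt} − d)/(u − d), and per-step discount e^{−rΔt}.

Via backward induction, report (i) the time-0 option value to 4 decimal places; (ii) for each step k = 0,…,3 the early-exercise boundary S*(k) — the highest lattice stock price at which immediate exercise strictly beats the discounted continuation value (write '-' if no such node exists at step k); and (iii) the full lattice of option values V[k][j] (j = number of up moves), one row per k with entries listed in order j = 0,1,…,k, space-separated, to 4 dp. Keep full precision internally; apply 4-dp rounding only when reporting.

price = 14.3040
boundary = - - 75.6011 53.9695
tree:
14.3040
24.5809 4.8251
40.7889 9.8292 0.0000
62.4205 20.0230 0.0000 0.0000
77.8627 40.7889 0.0000 0.0000 0.0000

params: Δt=0.47900 u=1.40081 d=0.71387 q=0.48576 e^(-rΔt)=0.95460
t_4 payoffs: 77.8627 40.7889 0.0000 0.0000 0.0000
t_3: node(3,0) S=53.9695 payoff=62.4205 vs cont=57.1364 → 62.4205 [stop]  node(3,1) S=105.9029 payoff=10.4871 vs cont=20.0230 → 20.0230 [wait]  node(3,2) S=207.8104 payoff=0.0000 vs cont=0.0000 → 0.0000 [wait]  node(3,3) S=407.7809 payoff=0.0000 vs cont=0.0000 → 0.0000 [wait]  ⇒ S*(3)=53.9695
t_2: node(2,0) S=75.6011 payoff=40.7889 vs cont=39.9267 → 40.7889 [stop]  node(2,1) S=148.3500 payoff=0.0000 vs cont=9.8292 → 9.8292 [wait]  node(2,2) S=291.1033 payoff=0.0000 vs cont=0.0000 → 0.0000 [wait]  ⇒ S*(2)=75.6011
t_1: node(1,0) S=105.9029 payoff=10.4871 vs cont=24.5809 → 24.5809 [wait]  node(1,1) S=207.8104 payoff=0.0000 vs cont=4.8251 → 4.8251 [wait]  ⇒ S*(1)=-
t_0: node(0,0) S=148.3500 payoff=0.0000 vs cont=14.3040 → 14.3040 [wait]  ⇒ S*(0)=-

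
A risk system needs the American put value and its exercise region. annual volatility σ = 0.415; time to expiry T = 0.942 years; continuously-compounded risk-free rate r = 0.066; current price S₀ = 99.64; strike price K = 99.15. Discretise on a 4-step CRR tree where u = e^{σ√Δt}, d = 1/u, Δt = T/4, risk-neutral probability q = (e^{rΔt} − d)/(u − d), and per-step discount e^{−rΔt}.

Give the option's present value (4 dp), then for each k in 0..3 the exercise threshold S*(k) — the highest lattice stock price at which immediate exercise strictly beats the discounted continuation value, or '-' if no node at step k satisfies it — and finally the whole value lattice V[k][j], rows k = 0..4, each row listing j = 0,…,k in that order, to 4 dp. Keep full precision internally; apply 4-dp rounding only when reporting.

price = 12.5709
boundary = - - 66.6049 81.4648
tree:
12.5709
20.6754 4.4863
32.5451 8.9073 0.0000
44.6944 17.6852 0.0000 0.0000
54.6276 32.5451 0.0000 0.0000 0.0000

Δt=0.23550  u=1.22310  d=0.81759  q=0.48845  discount=0.98458
step 4 (expiry): payoffs max(K−S,0) = 54.6276 32.5451 0.0000 0.0000 0.0000
step 3: (k=3,j=0): S=54.4556, (K−S)⁺=44.6944, hold=43.1652 ⇒ V=44.6944 exercise | (k=3,j=1): S=81.4648, (K−S)⁺=17.6852, hold=16.3917 ⇒ V=17.6852 exercise | (k=3,j=2): S=121.8702, (K−S)⁺=0.0000, hold=0.0000 ⇒ V=0.0000 continue | (k=3,j=3): S=182.3160, (K−S)⁺=0.0000, hold=0.0000 ⇒ V=0.0000 continue  boundary S*=81.4648
step 2: (k=2,j=0): S=66.6049, (K−S)⁺=32.5451, hold=31.0159 ⇒ V=32.5451 exercise | (k=2,j=1): S=99.6400, (K−S)⁺=0.0000, hold=8.9073 ⇒ V=8.9073 continue | (k=2,j=2): S=149.0600, (K−S)⁺=0.0000, hold=0.0000 ⇒ V=0.0000 continue  boundary S*=66.6049
step 1: (k=1,j=0): S=81.4648, (K−S)⁺=17.6852, hold=20.6754 ⇒ V=20.6754 continue | (k=1,j=1): S=121.8702, (K−S)⁺=0.0000, hold=4.4863 ⇒ V=4.4863 continue  boundary S*=-
step 0: (k=0,j=0): S=99.6400, (K−S)⁺=0.0000, hold=12.5709 ⇒ V=12.5709 continue  boundary S*=-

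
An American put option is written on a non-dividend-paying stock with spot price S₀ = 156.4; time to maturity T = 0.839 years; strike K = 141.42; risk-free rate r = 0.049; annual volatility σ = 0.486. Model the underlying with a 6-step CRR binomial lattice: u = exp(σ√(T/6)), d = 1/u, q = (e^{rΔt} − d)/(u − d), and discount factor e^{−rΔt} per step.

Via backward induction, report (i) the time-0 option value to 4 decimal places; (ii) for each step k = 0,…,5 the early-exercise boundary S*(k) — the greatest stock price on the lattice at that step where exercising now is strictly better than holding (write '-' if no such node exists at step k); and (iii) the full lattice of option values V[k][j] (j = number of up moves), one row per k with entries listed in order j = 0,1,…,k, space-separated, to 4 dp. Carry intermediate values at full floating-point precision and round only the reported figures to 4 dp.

price = 17.4725
boundary = - - - 90.6683 75.6012 90.6683
tree:
17.4725
25.8685 8.3904
37.0165 13.8485 2.4434
50.7517 22.2816 4.6727 0.0000
65.8188 34.5748 8.9360 0.0000 0.0000
78.3821 50.7517 17.0893 0.0000 0.0000 0.0000
88.8577 65.8188 32.6817 0.0000 0.0000 0.0000 0.0000

params: Δt=0.13983 u=1.19930 d=0.83382 q=0.47350 e^(-rΔt)=0.99317
t_6 payoffs: 88.8577 65.8188 32.6817 0.0000 0.0000 0.0000 0.0000
t_5: node(5,0) S=63.0379 payoff=78.3821 vs cont=77.4165 → 78.3821 [stop]  node(5,1) S=90.6683 payoff=50.7517 vs cont=49.7860 → 50.7517 [stop]  node(5,2) S=130.4096 payoff=11.0104 vs cont=17.0893 → 17.0893 [wait]  node(5,3) S=187.5702 payoff=0.0000 vs cont=0.0000 → 0.0000 [wait]  node(5,4) S=269.7851 payoff=0.0000 vs cont=0.0000 → 0.0000 [wait]  node(5,5) S=388.0360 payoff=0.0000 vs cont=0.0000 → 0.0000 [wait]  ⇒ S*(5)=90.6683
t_4: node(4,0) S=75.6012 payoff=65.8188 vs cont=64.8532 → 65.8188 [stop]  node(4,1) S=108.7383 payoff=32.6817 vs cont=34.5748 → 34.5748 [wait]  node(4,2) S=156.4000 payoff=0.0000 vs cont=8.9360 → 8.9360 [wait]  node(4,3) S=224.9525 payoff=0.0000 vs cont=0.0000 → 0.0000 [wait]  node(4,4) S=323.5527 payoff=0.0000 vs cont=0.0000 → 0.0000 [wait]  ⇒ S*(4)=75.6012
t_3: node(3,0) S=90.6683 payoff=50.7517 vs cont=50.6763 → 50.7517 [stop]  node(3,1) S=130.4096 payoff=11.0104 vs cont=22.2816 → 22.2816 [wait]  node(3,2) S=187.5702 payoff=0.0000 vs cont=4.6727 → 4.6727 [wait]  node(3,3) S=269.7851 payoff=0.0000 vs cont=0.0000 → 0.0000 [wait]  ⇒ S*(3)=90.6683
t_2: node(2,0) S=108.7383 payoff=32.6817 vs cont=37.0165 → 37.0165 [wait]  node(2,1) S=156.4000 payoff=0.0000 vs cont=13.8485 → 13.8485 [wait]  node(2,2) S=224.9525 payoff=0.0000 vs cont=2.4434 → 2.4434 [wait]  ⇒ S*(2)=-
t_1: node(1,0) S=130.4096 payoff=11.0104 vs cont=25.8685 → 25.8685 [wait]  node(1,1) S=187.5702 payoff=0.0000 vs cont=8.3904 → 8.3904 [wait]  ⇒ S*(1)=-
t_0: node(0,0) S=156.4000 payoff=0.0000 vs cont=17.4725 → 17.4725 [wait]  ⇒ S*(0)=-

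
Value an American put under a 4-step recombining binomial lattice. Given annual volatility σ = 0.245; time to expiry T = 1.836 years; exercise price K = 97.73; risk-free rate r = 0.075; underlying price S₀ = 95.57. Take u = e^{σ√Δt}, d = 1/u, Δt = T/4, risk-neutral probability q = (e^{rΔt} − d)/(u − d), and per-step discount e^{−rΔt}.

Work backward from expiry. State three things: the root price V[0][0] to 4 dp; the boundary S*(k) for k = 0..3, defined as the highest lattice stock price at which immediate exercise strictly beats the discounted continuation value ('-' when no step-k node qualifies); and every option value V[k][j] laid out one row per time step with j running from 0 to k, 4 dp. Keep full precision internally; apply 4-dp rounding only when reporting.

price = 8.9249
boundary = - 80.9533 68.5721 80.9533
tree:
8.9249
16.7767 3.4004
29.1579 7.5692 0.3840
39.6454 16.7767 0.9107 0.0000
48.5290 29.1579 2.1600 0.0000 0.0000

Δt=0.45900  u=1.18056  d=0.84706  q=0.56362  discount=0.96616
step 4 (expiry): payoffs max(K−S,0) = 48.5290 29.1579 2.1600 0.0000 0.0000
step 3: (k=3,j=0): S=58.0846, (K−S)⁺=39.6454, hold=36.3383 ⇒ V=39.6454 exercise | (k=3,j=1): S=80.9533, (K−S)⁺=16.7767, hold=13.4696 ⇒ V=16.7767 exercise | (k=3,j=2): S=112.8258, (K−S)⁺=0.0000, hold=0.9107 ⇒ V=0.9107 continue | (k=3,j=3): S=157.2470, (K−S)⁺=0.0000, hold=0.0000 ⇒ V=0.0000 continue  boundary S*=80.9533
step 2: (k=2,j=0): S=68.5721, (K−S)⁺=29.1579, hold=25.8508 ⇒ V=29.1579 exercise | (k=2,j=1): S=95.5700, (K−S)⁺=2.1600, hold=7.5692 ⇒ V=7.5692 continue | (k=2,j=2): S=133.1973, (K−S)⁺=0.0000, hold=0.3840 ⇒ V=0.3840 continue  boundary S*=68.5721
step 1: (k=1,j=0): S=80.9533, (K−S)⁺=16.7767, hold=16.4151 ⇒ V=16.7767 exercise | (k=1,j=1): S=112.8258, (K−S)⁺=0.0000, hold=3.4004 ⇒ V=3.4004 continue  boundary S*=80.9533
step 0: (k=0,j=0): S=95.5700, (K−S)⁺=2.1600, hold=8.9249 ⇒ V=8.9249 continue  boundary S*=-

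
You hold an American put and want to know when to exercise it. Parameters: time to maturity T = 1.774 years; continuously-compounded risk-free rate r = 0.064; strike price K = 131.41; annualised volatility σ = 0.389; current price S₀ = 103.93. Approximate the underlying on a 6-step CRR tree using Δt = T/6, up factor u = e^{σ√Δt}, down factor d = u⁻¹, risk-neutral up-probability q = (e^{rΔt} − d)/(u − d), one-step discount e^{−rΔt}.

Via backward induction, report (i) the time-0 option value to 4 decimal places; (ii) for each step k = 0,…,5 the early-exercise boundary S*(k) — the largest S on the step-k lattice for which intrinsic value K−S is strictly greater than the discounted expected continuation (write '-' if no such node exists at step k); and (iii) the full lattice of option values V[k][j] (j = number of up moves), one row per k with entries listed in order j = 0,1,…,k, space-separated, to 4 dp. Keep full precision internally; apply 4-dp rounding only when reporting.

price = 33.8855
boundary = - 84.1161 68.0796 84.1161 68.0796 84.1161
tree:
33.8855
47.2939 21.3639
63.3304 32.4235 10.7802
76.3095 47.2939 18.3365 3.4010
86.8142 63.3304 30.1818 6.8245 0.0000
95.3163 76.3095 47.2939 13.6945 0.0000 0.0000
102.1974 86.8142 63.3304 27.4800 0.0000 0.0000 0.0000

Δt=0.29567  u=1.23555  d=0.80935  q=0.49214  discount=0.98126
step 6 (expiry): payoffs max(K−S,0) = 102.1974 86.8142 63.3304 27.4800 0.0000 0.0000 0.0000
step 5: (k=5,j=0): S=36.0937, (K−S)⁺=95.3163, hold=92.8530 ⇒ V=95.3163 exercise | (k=5,j=1): S=55.1005, (K−S)⁺=76.3095, hold=73.8463 ⇒ V=76.3095 exercise | (k=5,j=2): S=84.1161, (K−S)⁺=47.2939, hold=44.8307 ⇒ V=47.2939 exercise | (k=5,j=3): S=128.4112, (K−S)⁺=2.9988, hold=13.6945 ⇒ V=13.6945 continue | (k=5,j=4): S=196.0318, (K−S)⁺=0.0000, hold=0.0000 ⇒ V=0.0000 continue | (k=5,j=5): S=299.2610, (K−S)⁺=0.0000, hold=0.0000 ⇒ V=0.0000 continue  boundary S*=84.1161
step 4: (k=4,j=0): S=44.5958, (K−S)⁺=86.8142, hold=84.3510 ⇒ V=86.8142 exercise | (k=4,j=1): S=68.0796, (K−S)⁺=63.3304, hold=60.8671 ⇒ V=63.3304 exercise | (k=4,j=2): S=103.9300, (K−S)⁺=27.4800, hold=30.1818 ⇒ V=30.1818 continue | (k=4,j=3): S=158.6590, (K−S)⁺=0.0000, hold=6.8245 ⇒ V=6.8245 continue | (k=4,j=4): S=242.2079, (K−S)⁺=0.0000, hold=0.0000 ⇒ V=0.0000 continue  boundary S*=68.0796
step 3: (k=3,j=0): S=55.1005, (K−S)⁺=76.3095, hold=73.8463 ⇒ V=76.3095 exercise | (k=3,j=1): S=84.1161, (K−S)⁺=47.2939, hold=46.1354 ⇒ V=47.2939 exercise | (k=3,j=2): S=128.4112, (K−S)⁺=2.9988, hold=18.3365 ⇒ V=18.3365 continue | (k=3,j=3): S=196.0318, (K−S)⁺=0.0000, hold=3.4010 ⇒ V=3.4010 continue  boundary S*=84.1161
step 2: (k=2,j=0): S=68.0796, (K−S)⁺=63.3304, hold=60.8671 ⇒ V=63.3304 exercise | (k=2,j=1): S=103.9300, (K−S)⁺=27.4800, hold=32.4235 ⇒ V=32.4235 continue | (k=2,j=2): S=158.6590, (K−S)⁺=0.0000, hold=10.7802 ⇒ V=10.7802 continue  boundary S*=68.0796
step 1: (k=1,j=0): S=84.1161, (K−S)⁺=47.2939, hold=47.2179 ⇒ V=47.2939 exercise | (k=1,j=1): S=128.4112, (K−S)⁺=2.9988, hold=21.3639 ⇒ V=21.3639 continue  boundary S*=84.1161
step 0: (k=0,j=0): S=103.9300, (K−S)⁺=27.4800, hold=33.8855 ⇒ V=33.8855 continue  boundary S*=-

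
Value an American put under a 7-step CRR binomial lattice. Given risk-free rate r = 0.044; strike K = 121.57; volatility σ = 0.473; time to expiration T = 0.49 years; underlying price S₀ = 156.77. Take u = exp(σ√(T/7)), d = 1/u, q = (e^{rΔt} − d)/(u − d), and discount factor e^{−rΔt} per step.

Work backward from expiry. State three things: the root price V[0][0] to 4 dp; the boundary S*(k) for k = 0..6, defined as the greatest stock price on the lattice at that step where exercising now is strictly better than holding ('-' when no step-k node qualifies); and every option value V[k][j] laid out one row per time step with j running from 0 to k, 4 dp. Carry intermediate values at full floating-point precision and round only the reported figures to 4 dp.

params: Δt=0.07000 u=1.13331 d=0.88237 q=0.48105 e^(-rΔt)=0.99692
t_7 payoffs: 56.2844 37.7175 13.8702 0.0000 0.0000 0.0000 0.0000 0.0000
t_6: node(6,0) S=73.9889 payoff=47.5811 vs cont=47.2072 → 47.5811 [stop]  node(6,1) S=95.0310 payoff=26.5390 vs cont=26.1651 → 26.5390 [stop]  node(6,2) S=122.0574 payoff=0.0000 vs cont=7.1758 → 7.1758 [wait]  node(6,3) S=156.7700 payoff=0.0000 vs cont=0.0000 → 0.0000 [wait]  node(6,4) S=201.3547 payoff=0.0000 vs cont=0.0000 → 0.0000 [wait]  node(6,5) S=258.6190 payoff=0.0000 vs cont=0.0000 → 0.0000 [wait]  node(6,6) S=332.1690 payoff=0.0000 vs cont=0.0000 → 0.0000 [wait]  ⇒ S*(6)=95.0310
t_5: node(5,0) S=83.8525 payoff=37.7175 vs cont=37.3436 → 37.7175 [stop]  node(5,1) S=107.6998 payoff=13.8702 vs cont=17.1714 → 17.1714 [wait]  node(5,2) S=138.3291 payoff=0.0000 vs cont=3.7125 → 3.7125 [wait]  node(5,3) S=177.6693 payoff=0.0000 vs cont=0.0000 → 0.0000 [wait]  node(5,4) S=228.1976 payoff=0.0000 vs cont=0.0000 → 0.0000 [wait]  node(5,5) S=293.0959 payoff=0.0000 vs cont=0.0000 → 0.0000 [wait]  ⇒ S*(5)=83.8525
t_4: node(4,0) S=95.0310 payoff=26.5390 vs cont=27.7482 → 27.7482 [wait]  node(4,1) S=122.0574 payoff=0.0000 vs cont=10.6641 → 10.6641 [wait]  node(4,2) S=156.7700 payoff=0.0000 vs cont=1.9207 → 1.9207 [wait]  node(4,3) S=201.3547 payoff=0.0000 vs cont=0.0000 → 0.0000 [wait]  node(4,4) S=258.6190 payoff=0.0000 vs cont=0.0000 → 0.0000 [wait]  ⇒ S*(4)=-
t_3: node(3,0) S=107.6998 payoff=13.8702 vs cont=19.4699 → 19.4699 [wait]  node(3,1) S=138.3291 payoff=0.0000 vs cont=6.4382 → 6.4382 [wait]  node(3,2) S=177.6693 payoff=0.0000 vs cont=0.9937 → 0.9937 [wait]  node(3,3) S=228.1976 payoff=0.0000 vs cont=0.0000 → 0.0000 [wait]  ⇒ S*(3)=-
t_2: node(2,0) S=122.0574 payoff=0.0000 vs cont=13.1605 → 13.1605 [wait]  node(2,1) S=156.7700 payoff=0.0000 vs cont=3.8074 → 3.8074 [wait]  node(2,2) S=201.3547 payoff=0.0000 vs cont=0.5141 → 0.5141 [wait]  ⇒ S*(2)=-
t_1: node(1,0) S=138.3291 payoff=0.0000 vs cont=8.6346 → 8.6346 [wait]  node(1,1) S=177.6693 payoff=0.0000 vs cont=2.2163 → 2.2163 [wait]  ⇒ S*(1)=-
t_0: node(0,0) S=156.7700 payoff=0.0000 vs cont=5.5300 → 5.5300 [wait]  ⇒ S*(0)=-

price = 5.5300
boundary = - - - - - 83.8525 95.0310
tree:
5.5300
8.6346 2.2163
13.1605 3.8074 0.5141
19.4699 6.4382 0.9937 0.0000
27.7482 10.6641 1.9207 0.0000 0.0000
37.7175 17.1714 3.7125 0.0000 0.0000 0.0000
47.5811 26.5390 7.1758 0.0000 0.0000 0.0000 0.0000
56.2844 37.7175 13.8702 0.0000 0.0000 0.0000 0.0000 0.0000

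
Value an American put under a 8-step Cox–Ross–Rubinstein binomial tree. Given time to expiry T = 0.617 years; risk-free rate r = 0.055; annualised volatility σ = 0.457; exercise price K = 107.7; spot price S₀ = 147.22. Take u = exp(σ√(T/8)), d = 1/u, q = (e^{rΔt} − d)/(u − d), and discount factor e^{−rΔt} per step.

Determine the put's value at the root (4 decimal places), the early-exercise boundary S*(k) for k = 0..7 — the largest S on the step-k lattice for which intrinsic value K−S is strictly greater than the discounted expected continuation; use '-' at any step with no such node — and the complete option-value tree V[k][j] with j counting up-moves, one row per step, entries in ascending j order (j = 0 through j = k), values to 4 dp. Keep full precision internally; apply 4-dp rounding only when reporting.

Δt=0.07712  u=1.13532  d=0.88081  q=0.48502  discount=0.99577
step 8 (expiry): payoffs max(K−S,0) = 54.3643 38.9528 19.0880 0.0000 0.0000 0.0000 0.0000 0.0000 0.0000
step 7: (k=7,j=0): S=60.5531, (K−S)⁺=47.1469, hold=46.6910 ⇒ V=47.1469 exercise | (k=7,j=1): S=78.0502, (K−S)⁺=29.6498, hold=29.1939 ⇒ V=29.6498 exercise | (k=7,j=2): S=100.6030, (K−S)⁺=7.0970, hold=9.7884 ⇒ V=9.7884 continue | (k=7,j=3): S=129.6726, (K−S)⁺=0.0000, hold=0.0000 ⇒ V=0.0000 continue | (k=7,j=4): S=167.1419, (K−S)⁺=0.0000, hold=0.0000 ⇒ V=0.0000 continue | (k=7,j=5): S=215.4381, (K−S)⁺=0.0000, hold=0.0000 ⇒ V=0.0000 continue | (k=7,j=6): S=277.6897, (K−S)⁺=0.0000, hold=0.0000 ⇒ V=0.0000 continue | (k=7,j=7): S=357.9290, (K−S)⁺=0.0000, hold=0.0000 ⇒ V=0.0000 continue  boundary S*=78.0502
step 6: (k=6,j=0): S=68.7472, (K−S)⁺=38.9528, hold=38.4969 ⇒ V=38.9528 exercise | (k=6,j=1): S=88.6120, (K−S)⁺=19.0880, hold=19.9320 ⇒ V=19.9320 continue | (k=6,j=2): S=114.2167, (K−S)⁺=0.0000, hold=5.0195 ⇒ V=5.0195 continue | (k=6,j=3): S=147.2200, (K−S)⁺=0.0000, hold=0.0000 ⇒ V=0.0000 continue | (k=6,j=4): S=189.7597, (K−S)⁺=0.0000, hold=0.0000 ⇒ V=0.0000 continue | (k=6,j=5): S=244.5914, (K−S)⁺=0.0000, hold=0.0000 ⇒ V=0.0000 continue | (k=6,j=6): S=315.2669, (K−S)⁺=0.0000, hold=0.0000 ⇒ V=0.0000 continue  boundary S*=68.7472
step 5: (k=5,j=0): S=78.0502, (K−S)⁺=29.6498, hold=29.6016 ⇒ V=29.6498 exercise | (k=5,j=1): S=100.6030, (K−S)⁺=7.0970, hold=12.6455 ⇒ V=12.6455 continue | (k=5,j=2): S=129.6726, (K−S)⁺=0.0000, hold=2.5740 ⇒ V=2.5740 continue | (k=5,j=3): S=167.1419, (K−S)⁺=0.0000, hold=0.0000 ⇒ V=0.0000 continue | (k=5,j=4): S=215.4381, (K−S)⁺=0.0000, hold=0.0000 ⇒ V=0.0000 continue | (k=5,j=5): S=277.6897, (K−S)⁺=0.0000, hold=0.0000 ⇒ V=0.0000 continue  boundary S*=78.0502
step 4: (k=4,j=0): S=88.6120, (K−S)⁺=19.0880, hold=21.3119 ⇒ V=21.3119 continue | (k=4,j=1): S=114.2167, (K−S)⁺=0.0000, hold=7.7278 ⇒ V=7.7278 continue | (k=4,j=2): S=147.2200, (K−S)⁺=0.0000, hold=1.3200 ⇒ V=1.3200 continue | (k=4,j=3): S=189.7597, (K−S)⁺=0.0000, hold=0.0000 ⇒ V=0.0000 continue | (k=4,j=4): S=244.5914, (K−S)⁺=0.0000, hold=0.0000 ⇒ V=0.0000 continue  boundary S*=-
step 3: (k=3,j=0): S=100.6030, (K−S)⁺=7.0970, hold=14.6611 ⇒ V=14.6611 continue | (k=3,j=1): S=129.6726, (K−S)⁺=0.0000, hold=4.6004 ⇒ V=4.6004 continue | (k=3,j=2): S=167.1419, (K−S)⁺=0.0000, hold=0.6769 ⇒ V=0.6769 continue | (k=3,j=3): S=215.4381, (K−S)⁺=0.0000, hold=0.0000 ⇒ V=0.0000 continue  boundary S*=-
step 2: (k=2,j=0): S=114.2167, (K−S)⁺=0.0000, hold=9.7401 ⇒ V=9.7401 continue | (k=2,j=1): S=147.2200, (K−S)⁺=0.0000, hold=2.6860 ⇒ V=2.6860 continue | (k=2,j=2): S=189.7597, (K−S)⁺=0.0000, hold=0.3471 ⇒ V=0.3471 continue  boundary S*=-
step 1: (k=1,j=0): S=129.6726, (K−S)⁺=0.0000, hold=6.2920 ⇒ V=6.2920 continue | (k=1,j=1): S=167.1419, (K−S)⁺=0.0000, hold=1.5450 ⇒ V=1.5450 continue  boundary S*=-
step 0: (k=0,j=0): S=147.2200, (K−S)⁺=0.0000, hold=3.9727 ⇒ V=3.9727 continue  boundary S*=-

price = 3.9727
boundary = - - - - - 78.0502 68.7472 78.0502
tree:
3.9727
6.2920 1.5450
9.7401 2.6860 0.3471
14.6611 4.6004 0.6769 0.0000
21.3119 7.7278 1.3200 0.0000 0.0000
29.6498 12.6455 2.5740 0.0000 0.0000 0.0000
38.9528 19.9320 5.0195 0.0000 0.0000 0.0000 0.0000
47.1469 29.6498 9.7884 0.0000 0.0000 0.0000 0.0000 0.0000
54.3643 38.9528 19.0880 0.0000 0.0000 0.0000 0.0000 0.0000 0.0000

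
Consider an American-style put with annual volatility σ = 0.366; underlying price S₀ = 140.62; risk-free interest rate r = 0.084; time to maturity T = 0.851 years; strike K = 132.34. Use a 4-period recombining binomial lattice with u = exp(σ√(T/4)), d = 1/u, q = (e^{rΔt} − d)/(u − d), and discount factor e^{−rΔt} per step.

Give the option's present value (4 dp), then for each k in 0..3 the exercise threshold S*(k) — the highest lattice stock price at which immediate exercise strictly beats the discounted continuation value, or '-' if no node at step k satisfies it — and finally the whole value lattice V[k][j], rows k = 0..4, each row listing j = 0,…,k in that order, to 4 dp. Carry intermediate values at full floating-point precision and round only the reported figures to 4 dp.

params: Δt=0.21275 u=1.18390 d=0.84466 q=0.51105 e^(-rΔt)=0.98229
t_4 payoffs: 60.7616 32.0137 0.0000 0.0000 0.0000
t_3: node(3,0) S=84.7419 payoff=47.5981 vs cont=45.2540 → 47.5981 [stop]  node(3,1) S=118.7766 payoff=13.5634 vs cont=15.3759 → 15.3759 [wait]  node(3,2) S=166.4805 payoff=0.0000 vs cont=0.0000 → 0.0000 [wait]  node(3,3) S=233.3436 payoff=0.0000 vs cont=0.0000 → 0.0000 [wait]  ⇒ S*(3)=84.7419
t_2: node(2,0) S=100.3263 payoff=32.0137 vs cont=30.5796 → 32.0137 [stop]  node(2,1) S=140.6200 payoff=0.0000 vs cont=7.3849 → 7.3849 [wait]  node(2,2) S=197.0968 payoff=0.0000 vs cont=0.0000 → 0.0000 [wait]  ⇒ S*(2)=100.3263
t_1: node(1,0) S=118.7766 payoff=13.5634 vs cont=19.0831 → 19.0831 [wait]  node(1,1) S=166.4805 payoff=0.0000 vs cont=3.5469 → 3.5469 [wait]  ⇒ S*(1)=-
t_0: node(0,0) S=140.6200 payoff=0.0000 vs cont=10.9460 → 10.9460 [wait]  ⇒ S*(0)=-

price = 10.9460
boundary = - - 100.3263 84.7419
tree:
10.9460
19.0831 3.5469
32.0137 7.3849 0.0000
47.5981 15.3759 0.0000 0.0000
60.7616 32.0137 0.0000 0.0000 0.0000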